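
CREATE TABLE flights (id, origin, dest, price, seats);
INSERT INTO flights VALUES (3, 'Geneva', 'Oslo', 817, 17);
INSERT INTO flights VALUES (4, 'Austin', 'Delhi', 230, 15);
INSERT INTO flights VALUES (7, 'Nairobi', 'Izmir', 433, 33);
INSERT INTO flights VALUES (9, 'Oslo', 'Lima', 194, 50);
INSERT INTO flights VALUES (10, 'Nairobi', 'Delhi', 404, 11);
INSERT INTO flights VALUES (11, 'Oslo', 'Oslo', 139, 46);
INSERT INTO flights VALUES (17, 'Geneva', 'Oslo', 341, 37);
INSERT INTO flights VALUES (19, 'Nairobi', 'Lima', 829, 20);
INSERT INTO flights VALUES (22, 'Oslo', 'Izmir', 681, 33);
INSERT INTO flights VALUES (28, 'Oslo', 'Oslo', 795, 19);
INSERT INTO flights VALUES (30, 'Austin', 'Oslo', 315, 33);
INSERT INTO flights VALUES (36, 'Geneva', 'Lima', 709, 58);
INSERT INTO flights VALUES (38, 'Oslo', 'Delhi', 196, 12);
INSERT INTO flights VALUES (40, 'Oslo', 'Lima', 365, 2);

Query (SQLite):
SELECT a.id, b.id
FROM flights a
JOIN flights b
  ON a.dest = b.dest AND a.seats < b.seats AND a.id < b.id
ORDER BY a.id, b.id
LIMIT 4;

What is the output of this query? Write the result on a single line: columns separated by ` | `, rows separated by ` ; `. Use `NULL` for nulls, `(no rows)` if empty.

3 | 11 ; 3 | 17 ; 3 | 28 ; 3 | 30

Pairs (a,b) with same dest, a.seats < b.seats, a.id < b.id.
dest groups: Delhi:{4,10,38} Izmir:{7,22} Lima:{9,19,36,40} Oslo:{3,11,17,28,30}
Ordered by (a.id, b.id); first 4.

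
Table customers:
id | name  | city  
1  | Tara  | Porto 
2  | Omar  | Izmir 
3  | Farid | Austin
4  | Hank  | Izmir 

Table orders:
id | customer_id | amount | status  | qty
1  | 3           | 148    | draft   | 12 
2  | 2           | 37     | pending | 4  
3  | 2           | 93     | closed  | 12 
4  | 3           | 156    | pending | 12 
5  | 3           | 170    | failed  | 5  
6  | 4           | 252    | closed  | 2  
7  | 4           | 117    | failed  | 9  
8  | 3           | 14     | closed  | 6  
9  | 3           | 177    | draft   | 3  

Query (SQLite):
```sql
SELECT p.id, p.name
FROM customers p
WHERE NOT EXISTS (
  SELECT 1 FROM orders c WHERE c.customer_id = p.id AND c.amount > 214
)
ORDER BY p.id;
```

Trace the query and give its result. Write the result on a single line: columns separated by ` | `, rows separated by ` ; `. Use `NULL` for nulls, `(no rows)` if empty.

1 | Tara ; 2 | Omar ; 3 | Farid

For each customers row, check whether any orders with matching customer_id has amount > 214.
Keep rows where that is false.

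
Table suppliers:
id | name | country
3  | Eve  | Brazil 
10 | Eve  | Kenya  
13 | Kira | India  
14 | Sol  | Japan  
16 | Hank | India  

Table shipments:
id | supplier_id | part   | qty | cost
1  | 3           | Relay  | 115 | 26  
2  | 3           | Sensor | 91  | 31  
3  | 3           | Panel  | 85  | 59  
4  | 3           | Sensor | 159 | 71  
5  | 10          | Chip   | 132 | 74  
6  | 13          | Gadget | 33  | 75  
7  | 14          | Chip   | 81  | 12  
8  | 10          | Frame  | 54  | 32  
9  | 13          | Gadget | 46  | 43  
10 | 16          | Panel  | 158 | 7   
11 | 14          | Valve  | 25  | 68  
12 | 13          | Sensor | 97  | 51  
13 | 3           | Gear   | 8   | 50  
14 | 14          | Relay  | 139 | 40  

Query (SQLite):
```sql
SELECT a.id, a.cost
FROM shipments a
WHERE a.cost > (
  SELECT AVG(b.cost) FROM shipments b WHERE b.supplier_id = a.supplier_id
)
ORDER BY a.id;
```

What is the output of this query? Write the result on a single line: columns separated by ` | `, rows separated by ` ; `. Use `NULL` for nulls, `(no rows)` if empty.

3 | 59 ; 4 | 71 ; 5 | 74 ; 6 | 75 ; 11 | 68 ; 13 | 50

For each shipments row a, compute AVG(cost) over rows sharing a.supplier_id.
Keep row a if a.cost > that per-group AVG.
  supplier_id=3: AVG(cost) = 47.4
  supplier_id=10: AVG(cost) = 53.0
  supplier_id=13: AVG(cost) = 56.333333
  supplier_id=14: AVG(cost) = 40.0
  supplier_id=16: AVG(cost) = 7.0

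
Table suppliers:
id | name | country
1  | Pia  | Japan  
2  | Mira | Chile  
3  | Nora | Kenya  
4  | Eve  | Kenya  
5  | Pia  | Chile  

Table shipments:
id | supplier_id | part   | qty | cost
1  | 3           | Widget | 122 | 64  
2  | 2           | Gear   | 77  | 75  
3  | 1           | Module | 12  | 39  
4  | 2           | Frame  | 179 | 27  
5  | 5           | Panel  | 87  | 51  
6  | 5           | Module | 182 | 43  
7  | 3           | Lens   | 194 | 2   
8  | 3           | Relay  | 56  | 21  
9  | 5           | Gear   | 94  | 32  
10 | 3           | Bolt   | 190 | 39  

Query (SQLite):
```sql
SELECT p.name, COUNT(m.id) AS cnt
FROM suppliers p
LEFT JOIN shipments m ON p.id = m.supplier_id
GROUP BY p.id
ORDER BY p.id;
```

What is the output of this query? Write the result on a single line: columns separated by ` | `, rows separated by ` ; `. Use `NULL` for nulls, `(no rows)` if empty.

Pia | 1 ; Mira | 2 ; Nora | 4 ; Eve | 0 ; Pia | 3

LEFT JOIN keeps every suppliers row; unmatched ones get NULL for shipments columns.
Group by suppliers.id and compute COUNT(m.id). COUNT(col) of an all-NULL group is 0.
  1: ids {3} → COUNT(m.id)=1
  2: ids {2, 4} → COUNT(m.id)=2
  3: ids {1, 7, 8, 10} → COUNT(m.id)=4
  4: ids {—} → COUNT(m.id)=0
  5: ids {5, 6, 9} → COUNT(m.id)=3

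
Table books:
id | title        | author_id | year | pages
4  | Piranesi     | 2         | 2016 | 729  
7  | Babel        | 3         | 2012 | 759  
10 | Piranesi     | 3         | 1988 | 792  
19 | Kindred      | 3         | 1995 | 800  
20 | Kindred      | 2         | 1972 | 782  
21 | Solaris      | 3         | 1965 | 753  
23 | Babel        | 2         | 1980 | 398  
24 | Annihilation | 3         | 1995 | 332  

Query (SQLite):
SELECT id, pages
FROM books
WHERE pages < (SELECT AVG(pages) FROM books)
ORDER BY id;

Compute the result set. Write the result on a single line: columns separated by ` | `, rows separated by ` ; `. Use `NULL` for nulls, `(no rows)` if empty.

23 | 398 ; 24 | 332

Scalar subquery: AVG(pages) over all books rows = 668.125.
Keep rows where pages < that value.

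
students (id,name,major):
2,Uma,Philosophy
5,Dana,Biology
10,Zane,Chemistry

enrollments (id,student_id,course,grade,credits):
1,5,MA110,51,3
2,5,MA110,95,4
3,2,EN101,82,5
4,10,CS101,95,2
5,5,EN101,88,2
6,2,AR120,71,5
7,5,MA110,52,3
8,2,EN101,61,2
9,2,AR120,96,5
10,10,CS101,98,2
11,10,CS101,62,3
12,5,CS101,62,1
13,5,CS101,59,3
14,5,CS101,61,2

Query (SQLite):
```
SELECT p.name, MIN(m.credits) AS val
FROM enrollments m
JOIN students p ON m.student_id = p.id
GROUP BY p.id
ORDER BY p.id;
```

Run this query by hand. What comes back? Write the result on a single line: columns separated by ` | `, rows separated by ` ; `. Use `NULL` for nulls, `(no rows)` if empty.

Uma | 2 ; Dana | 1 ; Zane | 2

Join each enrollments row to its students via student_id.
Group joined rows by students.id; compute MIN(m.credits) per group.
  2: ids {3, 6, 8, 9} → MIN(m.credits)=2
  5: ids {1, 2, 5, 7, 12, 13, 14} → MIN(m.credits)=1
  10: ids {4, 10, 11} → MIN(m.credits)=2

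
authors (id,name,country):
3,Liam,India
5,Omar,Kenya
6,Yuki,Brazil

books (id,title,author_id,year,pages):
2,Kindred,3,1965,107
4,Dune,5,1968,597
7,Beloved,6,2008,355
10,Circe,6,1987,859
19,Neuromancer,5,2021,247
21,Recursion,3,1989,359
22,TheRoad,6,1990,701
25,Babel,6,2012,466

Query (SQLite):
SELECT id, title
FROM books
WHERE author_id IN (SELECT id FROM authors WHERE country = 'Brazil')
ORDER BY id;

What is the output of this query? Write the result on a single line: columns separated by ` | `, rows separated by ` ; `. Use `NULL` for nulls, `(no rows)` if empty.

Inner query: authors.id where country = 'Brazil'.
Outer: keep books rows whose author_id is in that set.
Inner query → {6}

7 | Beloved ; 10 | Circe ; 22 | TheRoad ; 25 | Babel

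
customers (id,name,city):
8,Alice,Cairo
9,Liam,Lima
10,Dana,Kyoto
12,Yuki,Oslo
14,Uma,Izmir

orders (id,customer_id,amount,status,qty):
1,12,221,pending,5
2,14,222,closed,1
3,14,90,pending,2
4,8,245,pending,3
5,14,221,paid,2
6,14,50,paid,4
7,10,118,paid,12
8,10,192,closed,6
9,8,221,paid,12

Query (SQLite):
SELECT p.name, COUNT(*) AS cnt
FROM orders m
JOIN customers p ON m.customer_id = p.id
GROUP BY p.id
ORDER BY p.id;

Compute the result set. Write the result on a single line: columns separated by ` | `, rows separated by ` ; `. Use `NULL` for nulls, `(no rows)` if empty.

Join each orders row to its customers via customer_id.
Group joined rows by customers.id; compute COUNT(*) per group.
  8: ids {4, 9} → COUNT(*)=2
  10: ids {7, 8} → COUNT(*)=2
  12: ids {1} → COUNT(*)=1
  14: ids {2, 3, 5, 6} → COUNT(*)=4

Alice | 2 ; Dana | 2 ; Yuki | 1 ; Uma | 4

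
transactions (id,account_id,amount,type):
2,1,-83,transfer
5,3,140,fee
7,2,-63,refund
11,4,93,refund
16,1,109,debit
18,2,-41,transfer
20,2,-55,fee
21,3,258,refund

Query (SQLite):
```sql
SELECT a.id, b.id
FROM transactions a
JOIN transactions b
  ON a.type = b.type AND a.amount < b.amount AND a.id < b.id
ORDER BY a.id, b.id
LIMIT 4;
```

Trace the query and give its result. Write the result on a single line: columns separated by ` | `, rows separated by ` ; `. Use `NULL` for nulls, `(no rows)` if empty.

Pairs (a,b) with same type, a.amount < b.amount, a.id < b.id.
type groups: debit:{16} fee:{5,20} refund:{7,11,21} transfer:{2,18}
Ordered by (a.id, b.id); first 4.

2 | 18 ; 7 | 11 ; 7 | 21 ; 11 | 21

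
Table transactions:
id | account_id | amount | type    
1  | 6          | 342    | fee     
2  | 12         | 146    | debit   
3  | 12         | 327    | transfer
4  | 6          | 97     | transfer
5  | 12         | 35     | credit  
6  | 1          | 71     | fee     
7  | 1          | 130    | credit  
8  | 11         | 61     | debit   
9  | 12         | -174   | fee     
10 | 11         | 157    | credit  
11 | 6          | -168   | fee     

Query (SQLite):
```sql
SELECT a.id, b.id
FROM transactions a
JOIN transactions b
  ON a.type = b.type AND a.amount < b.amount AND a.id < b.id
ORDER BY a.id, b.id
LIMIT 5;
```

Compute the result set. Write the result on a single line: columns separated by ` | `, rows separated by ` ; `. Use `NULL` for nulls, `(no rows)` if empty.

5 | 7 ; 5 | 10 ; 7 | 10 ; 9 | 11

Pairs (a,b) with same type, a.amount < b.amount, a.id < b.id.
type groups: credit:{5,7,10} debit:{2,8} fee:{1,6,9,11} transfer:{3,4}
Ordered by (a.id, b.id); first 5.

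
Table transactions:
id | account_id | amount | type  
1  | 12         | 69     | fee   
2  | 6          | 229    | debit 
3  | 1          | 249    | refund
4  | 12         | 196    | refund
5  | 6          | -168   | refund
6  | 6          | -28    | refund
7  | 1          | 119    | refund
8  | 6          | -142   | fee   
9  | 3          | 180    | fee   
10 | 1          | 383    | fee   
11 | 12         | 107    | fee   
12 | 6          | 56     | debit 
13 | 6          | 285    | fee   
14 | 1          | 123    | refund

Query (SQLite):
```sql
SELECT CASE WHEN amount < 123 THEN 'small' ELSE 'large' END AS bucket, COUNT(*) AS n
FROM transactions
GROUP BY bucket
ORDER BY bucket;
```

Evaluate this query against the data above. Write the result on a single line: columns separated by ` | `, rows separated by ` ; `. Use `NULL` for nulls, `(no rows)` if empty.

Bucket rows by amount < 123 → 'small' else 'large'; count each bucket.

large | 7 ; small | 7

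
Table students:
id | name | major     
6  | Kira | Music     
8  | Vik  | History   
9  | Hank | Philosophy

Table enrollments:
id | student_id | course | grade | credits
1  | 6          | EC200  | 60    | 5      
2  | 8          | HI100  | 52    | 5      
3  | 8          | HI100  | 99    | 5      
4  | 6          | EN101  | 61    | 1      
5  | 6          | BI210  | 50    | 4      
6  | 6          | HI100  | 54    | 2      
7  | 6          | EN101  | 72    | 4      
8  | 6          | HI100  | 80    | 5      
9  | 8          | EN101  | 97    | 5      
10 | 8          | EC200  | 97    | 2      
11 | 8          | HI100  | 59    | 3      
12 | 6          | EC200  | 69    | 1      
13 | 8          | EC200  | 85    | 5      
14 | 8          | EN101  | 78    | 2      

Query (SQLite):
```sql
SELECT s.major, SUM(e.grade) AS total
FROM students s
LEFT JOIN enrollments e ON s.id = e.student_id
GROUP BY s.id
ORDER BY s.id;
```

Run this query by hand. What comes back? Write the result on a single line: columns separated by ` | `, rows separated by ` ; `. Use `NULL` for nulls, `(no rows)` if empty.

Music | 446 ; History | 567 ; Philosophy | NULL

LEFT JOIN keeps every students row; unmatched ones get NULL for enrollments columns.
Group by students.id and compute SUM(e.grade). SUM over an all-NULL group is NULL.
  6: ids {1, 4, 5, 6, 7, 8, 12} → SUM(e.grade)=446
  8: ids {2, 3, 9, 10, 11, 13, 14} → SUM(e.grade)=567
  9: ids {—} → SUM(e.grade)=NULL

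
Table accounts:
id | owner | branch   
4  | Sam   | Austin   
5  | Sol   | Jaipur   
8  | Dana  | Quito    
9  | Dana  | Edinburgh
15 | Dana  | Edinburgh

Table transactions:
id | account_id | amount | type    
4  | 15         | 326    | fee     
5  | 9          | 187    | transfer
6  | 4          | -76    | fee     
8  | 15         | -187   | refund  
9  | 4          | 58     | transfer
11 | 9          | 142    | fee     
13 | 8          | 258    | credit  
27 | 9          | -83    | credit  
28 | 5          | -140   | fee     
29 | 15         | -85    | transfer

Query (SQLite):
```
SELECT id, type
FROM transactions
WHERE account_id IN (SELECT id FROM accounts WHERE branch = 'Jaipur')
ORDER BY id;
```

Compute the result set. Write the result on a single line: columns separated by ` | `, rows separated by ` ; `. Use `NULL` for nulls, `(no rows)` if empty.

28 | fee

Inner query: accounts.id where branch = 'Jaipur'.
Outer: keep transactions rows whose account_id is in that set.
Inner query → {5}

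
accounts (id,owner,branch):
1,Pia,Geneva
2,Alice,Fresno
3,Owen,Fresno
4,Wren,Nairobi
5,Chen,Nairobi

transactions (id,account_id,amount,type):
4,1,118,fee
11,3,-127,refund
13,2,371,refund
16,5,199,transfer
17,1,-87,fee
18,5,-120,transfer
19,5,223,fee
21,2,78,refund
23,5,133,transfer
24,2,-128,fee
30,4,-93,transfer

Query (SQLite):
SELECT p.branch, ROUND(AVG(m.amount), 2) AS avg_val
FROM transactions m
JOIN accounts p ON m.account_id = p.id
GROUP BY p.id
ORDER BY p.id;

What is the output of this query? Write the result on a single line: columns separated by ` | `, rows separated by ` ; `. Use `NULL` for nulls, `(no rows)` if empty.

Geneva | 15.5 ; Fresno | 107 ; Fresno | -127 ; Nairobi | -93 ; Nairobi | 108.75

Join each transactions row to its accounts via account_id.
Group joined rows by accounts.id; compute ROUND(AVG(m.amount), 2) per group.
  1: ids {4, 17} → ROUND(AVG(m.amount), 2)=15.5
  2: ids {13, 21, 24} → ROUND(AVG(m.amount), 2)=107
  3: ids {11} → ROUND(AVG(m.amount), 2)=-127
  4: ids {30} → ROUND(AVG(m.amount), 2)=-93
  5: ids {16, 18, 19, 23} → ROUND(AVG(m.amount), 2)=108.75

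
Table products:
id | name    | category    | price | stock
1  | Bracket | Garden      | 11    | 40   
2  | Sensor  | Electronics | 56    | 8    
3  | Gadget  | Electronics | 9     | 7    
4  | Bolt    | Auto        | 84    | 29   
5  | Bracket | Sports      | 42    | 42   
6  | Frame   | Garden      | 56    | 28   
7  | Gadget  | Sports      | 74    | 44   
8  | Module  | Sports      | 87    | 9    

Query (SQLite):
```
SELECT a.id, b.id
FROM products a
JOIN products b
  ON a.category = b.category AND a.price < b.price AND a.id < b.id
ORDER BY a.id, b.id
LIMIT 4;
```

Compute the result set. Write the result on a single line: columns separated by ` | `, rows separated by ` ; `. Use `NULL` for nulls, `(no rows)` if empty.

1 | 6 ; 5 | 7 ; 5 | 8 ; 7 | 8

Pairs (a,b) with same category, a.price < b.price, a.id < b.id.
category groups: Auto:{4} Electronics:{2,3} Garden:{1,6} Sports:{5,7,8}
Ordered by (a.id, b.id); first 4.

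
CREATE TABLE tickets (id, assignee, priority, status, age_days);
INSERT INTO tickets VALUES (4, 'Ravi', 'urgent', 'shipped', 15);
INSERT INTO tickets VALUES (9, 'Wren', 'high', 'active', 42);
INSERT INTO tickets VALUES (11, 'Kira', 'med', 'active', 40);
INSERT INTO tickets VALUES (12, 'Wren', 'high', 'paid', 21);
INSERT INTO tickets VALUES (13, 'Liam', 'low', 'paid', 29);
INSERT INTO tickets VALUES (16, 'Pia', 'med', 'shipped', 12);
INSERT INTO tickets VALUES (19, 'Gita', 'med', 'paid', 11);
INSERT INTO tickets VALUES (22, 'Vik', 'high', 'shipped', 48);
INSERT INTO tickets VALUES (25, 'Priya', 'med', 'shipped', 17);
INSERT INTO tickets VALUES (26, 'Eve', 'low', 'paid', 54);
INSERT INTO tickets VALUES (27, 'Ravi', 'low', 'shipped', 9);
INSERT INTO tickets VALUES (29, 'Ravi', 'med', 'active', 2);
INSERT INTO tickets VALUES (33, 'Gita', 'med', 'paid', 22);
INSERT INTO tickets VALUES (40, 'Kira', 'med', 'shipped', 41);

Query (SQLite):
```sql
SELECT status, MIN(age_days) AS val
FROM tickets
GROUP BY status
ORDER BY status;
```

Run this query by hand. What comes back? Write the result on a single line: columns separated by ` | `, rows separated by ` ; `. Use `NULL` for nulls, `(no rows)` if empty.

active | 2 ; paid | 11 ; shipped | 9

Partition tickets by status; compute MIN(age_days) within each group.
  active: ids {9, 11, 29} → MIN(age_days)=2
  paid: ids {12, 13, 19, 26, 33} → MIN(age_days)=11
  shipped: ids {4, 16, 22, 25, 27, 40} → MIN(age_days)=9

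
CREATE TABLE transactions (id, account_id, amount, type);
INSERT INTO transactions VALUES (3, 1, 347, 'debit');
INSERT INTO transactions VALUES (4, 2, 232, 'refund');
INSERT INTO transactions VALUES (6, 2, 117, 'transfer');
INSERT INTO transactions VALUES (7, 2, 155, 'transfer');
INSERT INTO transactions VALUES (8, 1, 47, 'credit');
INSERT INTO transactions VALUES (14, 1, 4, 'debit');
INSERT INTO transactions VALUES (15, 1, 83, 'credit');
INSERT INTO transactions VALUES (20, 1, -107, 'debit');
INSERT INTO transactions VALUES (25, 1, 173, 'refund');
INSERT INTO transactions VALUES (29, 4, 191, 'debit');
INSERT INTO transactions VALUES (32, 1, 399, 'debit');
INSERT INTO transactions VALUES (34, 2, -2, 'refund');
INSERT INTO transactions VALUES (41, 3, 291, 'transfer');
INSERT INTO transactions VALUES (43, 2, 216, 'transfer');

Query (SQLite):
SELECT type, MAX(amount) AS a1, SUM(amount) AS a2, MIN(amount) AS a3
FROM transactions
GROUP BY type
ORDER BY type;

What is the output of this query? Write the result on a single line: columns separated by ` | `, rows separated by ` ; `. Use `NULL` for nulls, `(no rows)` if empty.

credit | 83 | 130 | 47 ; debit | 399 | 834 | -107 ; refund | 232 | 403 | -2 ; transfer | 291 | 779 | 117

Group transactions by type.
Per group compute: MAX(amount), SUM(amount), MIN(amount).
  credit: ids {8, 15} → MAX(amount)=83, SUM(amount)=130, MIN(amount)=47
  debit: ids {3, 14, 20, 29, 32} → MAX(amount)=399, SUM(amount)=834, MIN(amount)=-107
  refund: ids {4, 25, 34} → MAX(amount)=232, SUM(amount)=403, MIN(amount)=-2
  transfer: ids {6, 7, 41, 43} → MAX(amount)=291, SUM(amount)=779, MIN(amount)=117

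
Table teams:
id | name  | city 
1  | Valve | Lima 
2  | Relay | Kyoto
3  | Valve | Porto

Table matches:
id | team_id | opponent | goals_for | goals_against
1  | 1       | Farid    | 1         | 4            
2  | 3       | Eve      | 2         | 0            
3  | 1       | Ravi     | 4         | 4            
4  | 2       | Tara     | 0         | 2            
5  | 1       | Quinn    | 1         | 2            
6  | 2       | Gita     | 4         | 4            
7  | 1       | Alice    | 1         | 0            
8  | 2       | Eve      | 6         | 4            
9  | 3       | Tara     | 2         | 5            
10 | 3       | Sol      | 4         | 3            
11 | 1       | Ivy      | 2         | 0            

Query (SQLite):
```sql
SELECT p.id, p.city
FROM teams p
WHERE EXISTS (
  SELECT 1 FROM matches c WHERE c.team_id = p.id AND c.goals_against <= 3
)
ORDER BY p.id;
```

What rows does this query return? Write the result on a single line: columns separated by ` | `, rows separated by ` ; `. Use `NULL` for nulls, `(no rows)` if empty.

For each teams row, check whether any matches with matching team_id has goals_against <= 3.
Keep rows where that is true.

1 | Lima ; 2 | Kyoto ; 3 | Porto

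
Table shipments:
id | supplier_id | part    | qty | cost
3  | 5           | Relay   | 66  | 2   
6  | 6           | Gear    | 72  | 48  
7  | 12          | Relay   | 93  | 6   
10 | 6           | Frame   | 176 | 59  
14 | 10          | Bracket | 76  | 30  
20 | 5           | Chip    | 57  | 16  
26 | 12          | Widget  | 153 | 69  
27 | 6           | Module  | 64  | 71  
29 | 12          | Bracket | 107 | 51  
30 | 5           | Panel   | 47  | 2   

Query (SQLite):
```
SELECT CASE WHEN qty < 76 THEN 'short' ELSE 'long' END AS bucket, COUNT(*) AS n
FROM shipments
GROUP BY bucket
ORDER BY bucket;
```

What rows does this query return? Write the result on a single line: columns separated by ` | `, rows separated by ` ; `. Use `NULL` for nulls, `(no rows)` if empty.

long | 5 ; short | 5

Bucket rows by qty < 76 → 'short' else 'long'; count each bucket.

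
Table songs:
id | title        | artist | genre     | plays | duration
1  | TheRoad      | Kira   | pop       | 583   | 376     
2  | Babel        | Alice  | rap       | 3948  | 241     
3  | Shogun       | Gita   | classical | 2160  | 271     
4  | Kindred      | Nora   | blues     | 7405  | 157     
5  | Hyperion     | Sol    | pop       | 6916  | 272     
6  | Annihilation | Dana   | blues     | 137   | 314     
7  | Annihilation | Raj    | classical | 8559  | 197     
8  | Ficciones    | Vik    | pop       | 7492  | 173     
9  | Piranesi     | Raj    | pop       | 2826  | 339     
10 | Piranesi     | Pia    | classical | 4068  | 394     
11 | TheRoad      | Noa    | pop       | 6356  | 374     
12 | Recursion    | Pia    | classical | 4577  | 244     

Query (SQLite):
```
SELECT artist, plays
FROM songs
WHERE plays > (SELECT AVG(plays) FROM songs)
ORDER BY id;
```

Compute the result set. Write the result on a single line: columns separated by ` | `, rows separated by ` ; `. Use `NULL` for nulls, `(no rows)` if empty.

Nora | 7405 ; Sol | 6916 ; Raj | 8559 ; Vik | 7492 ; Noa | 6356

Scalar subquery: AVG(plays) over all songs rows = 4585.583333 (≈; comparison uses full precision).
Keep rows where plays > that value.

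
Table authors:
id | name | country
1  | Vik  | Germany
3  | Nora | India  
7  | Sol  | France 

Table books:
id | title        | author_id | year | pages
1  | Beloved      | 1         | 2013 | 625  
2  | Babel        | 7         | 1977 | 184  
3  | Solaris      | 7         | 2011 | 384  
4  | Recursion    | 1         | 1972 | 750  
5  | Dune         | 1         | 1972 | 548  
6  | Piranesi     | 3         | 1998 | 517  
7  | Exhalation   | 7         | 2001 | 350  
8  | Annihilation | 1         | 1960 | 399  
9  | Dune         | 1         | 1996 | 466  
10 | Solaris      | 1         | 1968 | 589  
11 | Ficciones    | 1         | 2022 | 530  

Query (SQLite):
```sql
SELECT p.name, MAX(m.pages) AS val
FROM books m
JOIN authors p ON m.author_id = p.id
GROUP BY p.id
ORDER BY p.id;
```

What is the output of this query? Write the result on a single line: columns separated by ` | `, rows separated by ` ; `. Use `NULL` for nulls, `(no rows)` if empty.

Join each books row to its authors via author_id.
Group joined rows by authors.id; compute MAX(m.pages) per group.
  1: ids {1, 4, 5, 8, 9, 10, 11} → MAX(m.pages)=750
  3: ids {6} → MAX(m.pages)=517
  7: ids {2, 3, 7} → MAX(m.pages)=384

Vik | 750 ; Nora | 517 ; Sol | 384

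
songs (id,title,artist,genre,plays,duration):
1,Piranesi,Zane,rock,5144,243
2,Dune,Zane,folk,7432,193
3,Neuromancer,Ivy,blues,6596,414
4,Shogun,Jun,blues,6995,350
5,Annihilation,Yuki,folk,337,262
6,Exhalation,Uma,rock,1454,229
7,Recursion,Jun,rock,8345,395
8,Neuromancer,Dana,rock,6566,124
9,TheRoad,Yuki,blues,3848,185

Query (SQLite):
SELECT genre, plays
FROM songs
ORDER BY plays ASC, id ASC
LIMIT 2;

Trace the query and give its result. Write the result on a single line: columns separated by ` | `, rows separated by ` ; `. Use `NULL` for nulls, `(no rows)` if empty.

Sort by plays asc, tiebreak id asc: (337, id=5), (1454, id=6), (3848, id=9), (5144, id=1), (6566, id=8) …. Take first 2.

folk | 337 ; rock | 1454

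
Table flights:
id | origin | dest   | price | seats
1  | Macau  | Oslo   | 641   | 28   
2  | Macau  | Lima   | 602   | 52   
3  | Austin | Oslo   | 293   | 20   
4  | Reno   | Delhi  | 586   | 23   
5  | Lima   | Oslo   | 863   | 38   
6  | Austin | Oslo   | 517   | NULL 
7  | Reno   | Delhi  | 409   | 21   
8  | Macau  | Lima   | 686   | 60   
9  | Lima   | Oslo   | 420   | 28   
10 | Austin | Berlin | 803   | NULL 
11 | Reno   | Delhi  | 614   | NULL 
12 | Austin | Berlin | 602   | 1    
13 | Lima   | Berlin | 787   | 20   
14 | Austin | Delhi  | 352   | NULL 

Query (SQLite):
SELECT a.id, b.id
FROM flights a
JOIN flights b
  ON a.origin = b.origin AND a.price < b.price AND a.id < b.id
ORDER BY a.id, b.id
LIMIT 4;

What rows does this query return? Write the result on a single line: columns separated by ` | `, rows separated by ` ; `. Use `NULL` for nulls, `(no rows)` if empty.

1 | 8 ; 2 | 8 ; 3 | 6 ; 3 | 10

Pairs (a,b) with same origin, a.price < b.price, a.id < b.id.
origin groups: Austin:{3,6,10,12,14} Lima:{5,9,13} Macau:{1,2,8} Reno:{4,7,11}
Ordered by (a.id, b.id); first 4.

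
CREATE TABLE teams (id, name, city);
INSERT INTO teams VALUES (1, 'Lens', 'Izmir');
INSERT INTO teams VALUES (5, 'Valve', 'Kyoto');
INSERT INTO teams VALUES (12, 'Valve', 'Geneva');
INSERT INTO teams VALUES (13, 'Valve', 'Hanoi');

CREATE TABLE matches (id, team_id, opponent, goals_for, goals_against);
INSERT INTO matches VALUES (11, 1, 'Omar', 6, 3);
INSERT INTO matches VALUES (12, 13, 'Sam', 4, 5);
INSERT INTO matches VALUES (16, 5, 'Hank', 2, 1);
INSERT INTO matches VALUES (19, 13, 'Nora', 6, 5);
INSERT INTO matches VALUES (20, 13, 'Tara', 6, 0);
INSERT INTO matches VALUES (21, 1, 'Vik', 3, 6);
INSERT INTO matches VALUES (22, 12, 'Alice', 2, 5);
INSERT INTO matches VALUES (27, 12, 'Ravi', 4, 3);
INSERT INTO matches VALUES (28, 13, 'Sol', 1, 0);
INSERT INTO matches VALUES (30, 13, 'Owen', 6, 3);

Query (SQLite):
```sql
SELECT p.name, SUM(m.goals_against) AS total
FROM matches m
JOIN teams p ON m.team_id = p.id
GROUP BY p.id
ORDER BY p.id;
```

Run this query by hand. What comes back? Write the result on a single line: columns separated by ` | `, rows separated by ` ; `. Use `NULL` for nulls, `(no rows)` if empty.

Lens | 9 ; Valve | 1 ; Valve | 8 ; Valve | 13

Join each matches row to its teams via team_id.
Group joined rows by teams.id; compute SUM(m.goals_against) per group.
  1: ids {11, 21} → SUM(m.goals_against)=9
  5: ids {16} → SUM(m.goals_against)=1
  12: ids {22, 27} → SUM(m.goals_against)=8
  13: ids {12, 19, 20, 28, 30} → SUM(m.goals_against)=13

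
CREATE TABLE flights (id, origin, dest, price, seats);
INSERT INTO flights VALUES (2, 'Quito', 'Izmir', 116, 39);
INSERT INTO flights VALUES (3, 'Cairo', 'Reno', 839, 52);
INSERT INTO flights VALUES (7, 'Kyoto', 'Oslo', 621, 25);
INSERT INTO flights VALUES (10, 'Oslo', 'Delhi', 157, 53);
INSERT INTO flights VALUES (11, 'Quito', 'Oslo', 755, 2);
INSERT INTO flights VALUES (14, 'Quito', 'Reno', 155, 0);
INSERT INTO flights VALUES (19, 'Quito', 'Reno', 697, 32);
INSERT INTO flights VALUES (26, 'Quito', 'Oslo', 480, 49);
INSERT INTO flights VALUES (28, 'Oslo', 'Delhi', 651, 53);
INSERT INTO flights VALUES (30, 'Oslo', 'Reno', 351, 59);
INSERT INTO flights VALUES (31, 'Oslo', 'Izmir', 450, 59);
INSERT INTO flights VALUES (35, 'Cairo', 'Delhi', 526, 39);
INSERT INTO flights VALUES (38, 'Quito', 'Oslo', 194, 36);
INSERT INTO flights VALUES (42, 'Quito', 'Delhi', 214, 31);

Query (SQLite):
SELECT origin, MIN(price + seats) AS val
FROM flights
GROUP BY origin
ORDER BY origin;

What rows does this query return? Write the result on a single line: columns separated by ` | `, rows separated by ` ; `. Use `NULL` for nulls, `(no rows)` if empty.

Cairo | 565 ; Kyoto | 646 ; Oslo | 210 ; Quito | 155

For each row compute price + seats.
Group by origin; take MIN of the expression per group.
  Cairo: ids {3, 35} → MIN(price + seats)=565
  Kyoto: ids {7} → MIN(price + seats)=646
  Oslo: ids {10, 28, 30, 31} → MIN(price + seats)=210
  Quito: ids {2, 11, 14, 19, 26, 38, 42} → MIN(price + seats)=155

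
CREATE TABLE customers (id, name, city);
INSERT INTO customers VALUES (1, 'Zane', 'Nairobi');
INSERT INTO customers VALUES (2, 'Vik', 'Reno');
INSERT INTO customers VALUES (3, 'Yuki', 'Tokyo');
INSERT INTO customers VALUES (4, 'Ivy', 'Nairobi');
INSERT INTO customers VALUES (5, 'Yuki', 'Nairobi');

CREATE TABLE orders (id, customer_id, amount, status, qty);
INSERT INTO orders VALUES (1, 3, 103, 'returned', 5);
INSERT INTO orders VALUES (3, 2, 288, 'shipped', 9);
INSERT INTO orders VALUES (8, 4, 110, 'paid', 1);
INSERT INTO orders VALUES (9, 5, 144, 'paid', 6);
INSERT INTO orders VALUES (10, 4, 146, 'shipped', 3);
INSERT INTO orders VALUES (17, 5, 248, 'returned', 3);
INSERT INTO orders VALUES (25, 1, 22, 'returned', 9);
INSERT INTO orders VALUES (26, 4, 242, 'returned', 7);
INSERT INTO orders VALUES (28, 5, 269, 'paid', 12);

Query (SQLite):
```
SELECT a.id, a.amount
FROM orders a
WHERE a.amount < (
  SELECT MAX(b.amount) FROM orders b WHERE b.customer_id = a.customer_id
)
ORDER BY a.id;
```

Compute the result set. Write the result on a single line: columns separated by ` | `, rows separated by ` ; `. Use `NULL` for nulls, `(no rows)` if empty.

For each orders row a, compute MAX(amount) over rows sharing a.customer_id.
Keep row a if a.amount < that per-group MAX.
  customer_id=1: MAX(amount) = 22
  customer_id=2: MAX(amount) = 288
  customer_id=3: MAX(amount) = 103
  customer_id=4: MAX(amount) = 242
  customer_id=5: MAX(amount) = 269

8 | 110 ; 9 | 144 ; 10 | 146 ; 17 | 248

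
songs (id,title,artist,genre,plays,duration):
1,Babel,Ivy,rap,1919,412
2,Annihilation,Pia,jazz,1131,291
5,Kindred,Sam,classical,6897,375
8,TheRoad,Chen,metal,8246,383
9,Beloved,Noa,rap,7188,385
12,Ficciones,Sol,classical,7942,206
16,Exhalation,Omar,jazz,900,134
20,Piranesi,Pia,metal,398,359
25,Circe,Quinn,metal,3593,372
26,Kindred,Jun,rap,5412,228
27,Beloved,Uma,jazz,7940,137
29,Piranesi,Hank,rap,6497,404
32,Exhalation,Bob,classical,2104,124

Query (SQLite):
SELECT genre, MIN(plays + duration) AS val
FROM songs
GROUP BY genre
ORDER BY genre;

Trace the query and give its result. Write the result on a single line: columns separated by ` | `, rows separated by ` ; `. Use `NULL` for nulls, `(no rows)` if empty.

classical | 2228 ; jazz | 1034 ; metal | 757 ; rap | 2331

For each row compute plays + duration.
Group by genre; take MIN of the expression per group.
  classical: ids {5, 12, 32} → MIN(plays + duration)=2228
  jazz: ids {2, 16, 27} → MIN(plays + duration)=1034
  metal: ids {8, 20, 25} → MIN(plays + duration)=757
  rap: ids {1, 9, 26, 29} → MIN(plays + duration)=2331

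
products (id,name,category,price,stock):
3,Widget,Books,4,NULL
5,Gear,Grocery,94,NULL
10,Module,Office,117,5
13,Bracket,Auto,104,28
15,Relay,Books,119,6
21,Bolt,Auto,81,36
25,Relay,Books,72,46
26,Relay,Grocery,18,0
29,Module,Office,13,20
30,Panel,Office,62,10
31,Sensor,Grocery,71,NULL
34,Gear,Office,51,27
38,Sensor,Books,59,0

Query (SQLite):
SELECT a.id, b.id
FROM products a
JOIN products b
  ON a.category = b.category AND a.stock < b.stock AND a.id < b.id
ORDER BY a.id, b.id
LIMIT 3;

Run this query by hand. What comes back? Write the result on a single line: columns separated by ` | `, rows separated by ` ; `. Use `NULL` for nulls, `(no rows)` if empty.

Pairs (a,b) with same category, a.stock < b.stock, a.id < b.id.
category groups: Auto:{13,21} Books:{3,15,25,38} Grocery:{5,26,31} Office:{10,29,30,34}
Ordered by (a.id, b.id); first 3.

10 | 29 ; 10 | 30 ; 10 | 34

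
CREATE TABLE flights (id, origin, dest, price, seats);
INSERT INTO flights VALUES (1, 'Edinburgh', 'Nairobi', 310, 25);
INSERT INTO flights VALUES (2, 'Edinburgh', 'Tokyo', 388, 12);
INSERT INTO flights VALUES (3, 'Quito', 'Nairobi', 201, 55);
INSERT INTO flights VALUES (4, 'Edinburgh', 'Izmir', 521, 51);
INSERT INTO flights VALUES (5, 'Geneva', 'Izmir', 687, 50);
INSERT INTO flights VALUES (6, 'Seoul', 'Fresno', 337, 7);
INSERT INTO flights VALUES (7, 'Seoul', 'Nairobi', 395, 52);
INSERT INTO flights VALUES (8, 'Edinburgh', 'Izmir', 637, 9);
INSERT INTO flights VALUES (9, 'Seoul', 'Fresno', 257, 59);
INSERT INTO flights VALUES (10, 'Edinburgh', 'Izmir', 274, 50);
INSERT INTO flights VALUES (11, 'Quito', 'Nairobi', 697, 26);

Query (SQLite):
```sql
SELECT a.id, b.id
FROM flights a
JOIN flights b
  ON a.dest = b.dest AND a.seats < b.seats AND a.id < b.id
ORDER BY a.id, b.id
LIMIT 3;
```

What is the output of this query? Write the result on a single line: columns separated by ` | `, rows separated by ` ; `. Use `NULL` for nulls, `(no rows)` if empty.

Pairs (a,b) with same dest, a.seats < b.seats, a.id < b.id.
dest groups: Fresno:{6,9} Izmir:{4,5,8,10} Nairobi:{1,3,7,11} Tokyo:{2}
Ordered by (a.id, b.id); first 3.

1 | 3 ; 1 | 7 ; 1 | 11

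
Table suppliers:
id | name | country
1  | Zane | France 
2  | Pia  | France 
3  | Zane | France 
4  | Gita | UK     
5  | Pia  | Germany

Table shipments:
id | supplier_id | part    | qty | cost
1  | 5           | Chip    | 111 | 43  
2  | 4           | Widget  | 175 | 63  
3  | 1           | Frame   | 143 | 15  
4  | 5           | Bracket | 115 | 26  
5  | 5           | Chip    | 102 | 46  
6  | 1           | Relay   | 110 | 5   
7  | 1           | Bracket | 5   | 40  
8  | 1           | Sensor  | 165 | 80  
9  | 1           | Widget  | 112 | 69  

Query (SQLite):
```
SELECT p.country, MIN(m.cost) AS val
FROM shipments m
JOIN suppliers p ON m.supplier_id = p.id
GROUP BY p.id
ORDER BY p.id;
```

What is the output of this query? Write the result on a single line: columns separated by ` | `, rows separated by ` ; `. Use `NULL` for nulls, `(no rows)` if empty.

France | 5 ; UK | 63 ; Germany | 26

Join each shipments row to its suppliers via supplier_id.
Group joined rows by suppliers.id; compute MIN(m.cost) per group.
  1: ids {3, 6, 7, 8, 9} → MIN(m.cost)=5
  4: ids {2} → MIN(m.cost)=63
  5: ids {1, 4, 5} → MIN(m.cost)=26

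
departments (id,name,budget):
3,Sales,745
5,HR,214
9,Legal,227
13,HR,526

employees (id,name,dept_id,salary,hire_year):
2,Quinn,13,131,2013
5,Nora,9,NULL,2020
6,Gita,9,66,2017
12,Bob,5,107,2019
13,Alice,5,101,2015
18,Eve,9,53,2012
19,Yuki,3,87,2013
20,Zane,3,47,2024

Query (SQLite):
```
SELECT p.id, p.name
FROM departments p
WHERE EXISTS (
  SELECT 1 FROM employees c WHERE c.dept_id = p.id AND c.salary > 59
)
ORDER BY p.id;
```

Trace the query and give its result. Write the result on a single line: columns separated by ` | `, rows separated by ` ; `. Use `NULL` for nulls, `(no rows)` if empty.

3 | Sales ; 5 | HR ; 9 | Legal ; 13 | HR

For each departments row, check whether any employees with matching dept_id has salary > 59.
Keep rows where that is true.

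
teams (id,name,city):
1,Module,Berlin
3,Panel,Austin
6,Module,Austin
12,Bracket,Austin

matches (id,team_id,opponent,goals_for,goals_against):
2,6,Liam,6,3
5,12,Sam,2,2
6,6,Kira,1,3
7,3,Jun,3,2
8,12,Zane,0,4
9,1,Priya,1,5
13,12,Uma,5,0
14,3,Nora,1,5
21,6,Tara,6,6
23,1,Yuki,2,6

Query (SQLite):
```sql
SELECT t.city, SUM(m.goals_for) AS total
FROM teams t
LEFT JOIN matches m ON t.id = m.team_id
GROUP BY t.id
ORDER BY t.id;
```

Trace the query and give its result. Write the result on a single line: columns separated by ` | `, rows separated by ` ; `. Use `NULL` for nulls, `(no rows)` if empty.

Berlin | 3 ; Austin | 4 ; Austin | 13 ; Austin | 7

LEFT JOIN keeps every teams row; unmatched ones get NULL for matches columns.
Group by teams.id and compute SUM(m.goals_for). SUM over an all-NULL group is NULL.
  1: ids {9, 23} → SUM(m.goals_for)=3
  3: ids {7, 14} → SUM(m.goals_for)=4
  6: ids {2, 6, 21} → SUM(m.goals_for)=13
  12: ids {5, 8, 13} → SUM(m.goals_for)=7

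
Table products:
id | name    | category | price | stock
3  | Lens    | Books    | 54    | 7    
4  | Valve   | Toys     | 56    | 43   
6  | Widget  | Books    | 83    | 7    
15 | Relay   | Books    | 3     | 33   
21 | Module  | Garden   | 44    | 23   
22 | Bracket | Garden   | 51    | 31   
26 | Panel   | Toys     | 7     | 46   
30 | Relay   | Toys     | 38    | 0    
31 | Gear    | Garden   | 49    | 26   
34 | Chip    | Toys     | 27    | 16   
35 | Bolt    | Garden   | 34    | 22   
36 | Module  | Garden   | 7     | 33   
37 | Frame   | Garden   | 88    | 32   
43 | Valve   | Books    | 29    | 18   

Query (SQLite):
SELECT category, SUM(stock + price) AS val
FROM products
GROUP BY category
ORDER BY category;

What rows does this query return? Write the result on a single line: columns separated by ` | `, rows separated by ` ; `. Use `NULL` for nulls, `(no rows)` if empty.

Books | 234 ; Garden | 440 ; Toys | 233

For each row compute stock + price.
Group by category; take SUM of the expression per group.
  Books: ids {3, 6, 15, 43} → SUM(stock + price)=234
  Garden: ids {21, 22, 31, 35, 36, 37} → SUM(stock + price)=440
  Toys: ids {4, 26, 30, 34} → SUM(stock + price)=233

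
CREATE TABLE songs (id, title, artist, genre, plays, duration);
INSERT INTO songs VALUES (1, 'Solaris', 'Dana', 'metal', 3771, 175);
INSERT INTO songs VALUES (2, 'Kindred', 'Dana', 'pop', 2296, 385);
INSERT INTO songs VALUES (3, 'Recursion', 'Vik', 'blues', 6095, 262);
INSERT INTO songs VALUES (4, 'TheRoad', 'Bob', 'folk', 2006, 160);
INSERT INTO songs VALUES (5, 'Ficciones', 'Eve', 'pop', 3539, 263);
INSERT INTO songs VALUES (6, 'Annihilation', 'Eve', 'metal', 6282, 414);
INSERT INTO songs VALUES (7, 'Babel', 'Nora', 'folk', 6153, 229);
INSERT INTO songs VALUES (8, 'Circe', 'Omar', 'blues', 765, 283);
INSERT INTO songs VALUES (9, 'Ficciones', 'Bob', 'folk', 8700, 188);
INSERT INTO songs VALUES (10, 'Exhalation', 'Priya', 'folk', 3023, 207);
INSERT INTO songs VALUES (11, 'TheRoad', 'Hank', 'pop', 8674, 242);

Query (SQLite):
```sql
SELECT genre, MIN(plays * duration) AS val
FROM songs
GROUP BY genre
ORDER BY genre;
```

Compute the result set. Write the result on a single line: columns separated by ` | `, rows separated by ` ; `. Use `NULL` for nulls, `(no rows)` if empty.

For each row compute plays * duration.
Group by genre; take MIN of the expression per group.
  blues: ids {3, 8} → MIN(plays * duration)=216495
  folk: ids {4, 7, 9, 10} → MIN(plays * duration)=320960
  metal: ids {1, 6} → MIN(plays * duration)=659925
  pop: ids {2, 5, 11} → MIN(plays * duration)=883960

blues | 216495 ; folk | 320960 ; metal | 659925 ; pop | 883960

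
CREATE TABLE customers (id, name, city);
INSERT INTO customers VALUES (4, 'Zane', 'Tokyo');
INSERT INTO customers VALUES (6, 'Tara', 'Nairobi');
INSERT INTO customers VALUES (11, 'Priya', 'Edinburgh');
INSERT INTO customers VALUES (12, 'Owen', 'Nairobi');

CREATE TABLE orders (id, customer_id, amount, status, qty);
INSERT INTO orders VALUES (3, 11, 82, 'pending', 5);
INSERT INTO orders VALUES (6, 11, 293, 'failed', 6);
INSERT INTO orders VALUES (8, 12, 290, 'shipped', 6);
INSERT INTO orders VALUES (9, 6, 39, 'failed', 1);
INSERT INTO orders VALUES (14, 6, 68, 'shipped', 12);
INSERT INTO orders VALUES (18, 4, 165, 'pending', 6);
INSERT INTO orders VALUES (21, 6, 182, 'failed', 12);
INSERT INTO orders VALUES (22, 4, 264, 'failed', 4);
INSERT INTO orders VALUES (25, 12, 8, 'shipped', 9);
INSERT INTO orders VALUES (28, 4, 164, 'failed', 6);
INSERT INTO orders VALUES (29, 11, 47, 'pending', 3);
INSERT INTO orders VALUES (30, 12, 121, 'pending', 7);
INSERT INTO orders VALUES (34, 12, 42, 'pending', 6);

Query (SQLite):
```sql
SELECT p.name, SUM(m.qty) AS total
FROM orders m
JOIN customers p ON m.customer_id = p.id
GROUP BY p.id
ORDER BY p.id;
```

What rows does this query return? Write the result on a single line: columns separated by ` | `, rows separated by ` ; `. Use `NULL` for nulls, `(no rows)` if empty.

Zane | 16 ; Tara | 25 ; Priya | 14 ; Owen | 28

Join each orders row to its customers via customer_id.
Group joined rows by customers.id; compute SUM(m.qty) per group.
  4: ids {18, 22, 28} → SUM(m.qty)=16
  6: ids {9, 14, 21} → SUM(m.qty)=25
  11: ids {3, 6, 29} → SUM(m.qty)=14
  12: ids {8, 25, 30, 34} → SUM(m.qty)=28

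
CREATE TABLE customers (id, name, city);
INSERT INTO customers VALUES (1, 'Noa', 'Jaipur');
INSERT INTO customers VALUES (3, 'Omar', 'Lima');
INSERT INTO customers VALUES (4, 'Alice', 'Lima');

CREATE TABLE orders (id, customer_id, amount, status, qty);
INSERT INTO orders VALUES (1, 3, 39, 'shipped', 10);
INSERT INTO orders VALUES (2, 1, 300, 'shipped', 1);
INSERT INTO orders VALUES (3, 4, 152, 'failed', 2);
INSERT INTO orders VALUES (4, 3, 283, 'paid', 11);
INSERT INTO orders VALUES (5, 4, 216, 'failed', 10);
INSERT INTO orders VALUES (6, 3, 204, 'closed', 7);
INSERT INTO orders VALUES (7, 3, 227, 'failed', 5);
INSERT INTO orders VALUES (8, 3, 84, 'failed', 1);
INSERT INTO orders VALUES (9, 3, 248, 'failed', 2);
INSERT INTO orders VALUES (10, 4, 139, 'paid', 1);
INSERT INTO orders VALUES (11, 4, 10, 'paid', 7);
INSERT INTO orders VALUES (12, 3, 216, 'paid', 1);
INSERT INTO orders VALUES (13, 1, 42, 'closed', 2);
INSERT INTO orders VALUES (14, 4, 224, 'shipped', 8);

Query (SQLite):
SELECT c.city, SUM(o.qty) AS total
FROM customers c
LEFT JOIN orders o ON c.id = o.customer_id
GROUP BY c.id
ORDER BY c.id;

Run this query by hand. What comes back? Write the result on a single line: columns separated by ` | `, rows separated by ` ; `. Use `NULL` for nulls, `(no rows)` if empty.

LEFT JOIN keeps every customers row; unmatched ones get NULL for orders columns.
Group by customers.id and compute SUM(o.qty). SUM over an all-NULL group is NULL.
  1: ids {2, 13} → SUM(o.qty)=3
  3: ids {1, 4, 6, 7, 8, 9, 12} → SUM(o.qty)=37
  4: ids {3, 5, 10, 11, 14} → SUM(o.qty)=28

Jaipur | 3 ; Lima | 37 ; Lima | 28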